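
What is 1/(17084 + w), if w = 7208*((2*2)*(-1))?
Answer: -1/11748 ≈ -8.5121e-5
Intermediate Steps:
w = -28832 (w = 7208*(4*(-1)) = 7208*(-4) = -28832)
1/(17084 + w) = 1/(17084 - 28832) = 1/(-11748) = -1/11748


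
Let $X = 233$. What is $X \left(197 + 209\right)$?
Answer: $94598$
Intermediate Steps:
$X \left(197 + 209\right) = 233 \left(197 + 209\right) = 233 \cdot 406 = 94598$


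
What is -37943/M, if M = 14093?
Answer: -37943/14093 ≈ -2.6923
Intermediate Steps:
-37943/M = -37943/14093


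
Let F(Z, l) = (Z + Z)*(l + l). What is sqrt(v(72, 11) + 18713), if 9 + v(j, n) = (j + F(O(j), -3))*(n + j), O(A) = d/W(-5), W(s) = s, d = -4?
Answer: 2*sqrt(149270)/5 ≈ 154.54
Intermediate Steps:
O(A) = 4/5 (O(A) = -4/(-5) = -4*(-1/5) = 4/5)
F(Z, l) = 4*Z*l (F(Z, l) = (2*Z)*(2*l) = 4*Z*l)
v(j, n) = -9 + (-48/5 + j)*(j + n) (v(j, n) = -9 + (j + 4*(4/5)*(-3))*(n + j) = -9 + (j - 48/5)*(j + n) = -9 + (-48/5 + j)*(j + n))
sqrt(v(72, 11) + 18713) = sqrt((-9 + 72**2 - 48/5*72 - 48/5*11 + 72*11) + 18713) = sqrt((-9 + 5184 - 3456/5 - 528/5 + 792) + 18713) = sqrt(25851/5 + 18713) = sqrt(119416/5) = 2*sqrt(149270)/5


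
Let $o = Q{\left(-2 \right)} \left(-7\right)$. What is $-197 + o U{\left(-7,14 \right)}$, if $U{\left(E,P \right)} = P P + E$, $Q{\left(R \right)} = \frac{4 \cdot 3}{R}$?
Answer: $7741$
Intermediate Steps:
$Q{\left(R \right)} = \frac{12}{R}$
$U{\left(E,P \right)} = E + P^{2}$ ($U{\left(E,P \right)} = P^{2} + E = E + P^{2}$)
$o = 42$ ($o = \frac{12}{-2} \left(-7\right) = 12 \left(- \frac{1}{2}\right) \left(-7\right) = \left(-6\right) \left(-7\right) = 42$)
$-197 + o U{\left(-7,14 \right)} = -197 + 42 \left(-7 + 14^{2}\right) = -197 + 42 \left(-7 + 196\right) = -197 + 42 \cdot 189 = -197 + 7938 = 7741$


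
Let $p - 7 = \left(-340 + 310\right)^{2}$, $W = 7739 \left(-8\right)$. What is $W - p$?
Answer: $-62819$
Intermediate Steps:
$W = -61912$
$p = 907$ ($p = 7 + \left(-340 + 310\right)^{2} = 7 + \left(-30\right)^{2} = 7 + 900 = 907$)
$W - p = -61912 - 907 = -62819$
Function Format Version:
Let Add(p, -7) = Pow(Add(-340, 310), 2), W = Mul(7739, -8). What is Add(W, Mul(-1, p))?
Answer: -62819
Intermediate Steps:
W = -61912
p = 907 (p = Add(7, Pow(Add(-340, 310), 2)) = Add(7, Pow(-30, 2)) = Add(7, 900) = 907)
Add(W, Mul(-1, p)) = Add(-61912, Mul(-1, 907)) = Add(-61912, -907) = -62819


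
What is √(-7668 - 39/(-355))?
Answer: I*√966345855/355 ≈ 87.567*I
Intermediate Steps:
√(-7668 - 39/(-355)) = √(-7668 - 1/355*(-39)) = √(-7668 + 39/355) = √(-2722101/355) = I*√966345855/355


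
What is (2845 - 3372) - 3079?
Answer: -3606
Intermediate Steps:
(2845 - 3372) - 3079 = -527 - 3079 = -3606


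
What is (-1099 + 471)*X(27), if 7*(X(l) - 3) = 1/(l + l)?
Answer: -356390/189 ≈ -1885.7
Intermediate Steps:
X(l) = 3 + 1/(14*l) (X(l) = 3 + 1/(7*(l + l)) = 3 + 1/(7*((2*l))) = 3 + (1/(2*l))/7 = 3 + 1/(14*l))
(-1099 + 471)*X(27) = (-1099 + 471)*(3 + (1/14)/27) = -628*(3 + (1/14)*(1/27)) = -628*(3 + 1/378) = -628*1135/378 = -356390/189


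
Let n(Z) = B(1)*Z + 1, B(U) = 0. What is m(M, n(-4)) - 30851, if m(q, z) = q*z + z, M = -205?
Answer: -31055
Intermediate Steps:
n(Z) = 1 (n(Z) = 0*Z + 1 = 0 + 1 = 1)
m(q, z) = z + q*z
m(M, n(-4)) - 30851 = 1*(1 - 205) - 30851 = 1*(-204) - 30851 = -204 - 30851 = -31055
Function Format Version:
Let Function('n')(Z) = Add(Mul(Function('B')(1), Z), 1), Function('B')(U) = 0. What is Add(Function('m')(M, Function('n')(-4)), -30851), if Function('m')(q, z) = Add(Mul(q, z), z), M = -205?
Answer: -31055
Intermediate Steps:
Function('n')(Z) = 1 (Function('n')(Z) = Add(Mul(0, Z), 1) = Add(0, 1) = 1)
Function('m')(q, z) = Add(z, Mul(q, z))
Add(Function('m')(M, Function('n')(-4)), -30851) = Add(Mul(1, Add(1, -205)), -30851) = Add(Mul(1, -204), -30851) = Add(-204, -30851) = -31055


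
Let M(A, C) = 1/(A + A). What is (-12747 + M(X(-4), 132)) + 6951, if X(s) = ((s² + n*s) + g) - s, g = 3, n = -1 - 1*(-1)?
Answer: -266615/46 ≈ -5796.0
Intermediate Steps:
n = 0 (n = -1 + 1 = 0)
X(s) = 3 + s² - s (X(s) = ((s² + 0*s) + 3) - s = ((s² + 0) + 3) - s = (s² + 3) - s = (3 + s²) - s = 3 + s² - s)
M(A, C) = 1/(2*A)
(-12747 + M(X(-4), 132)) + 6951 = (-12747 + 1/(2*(3 + (-4)² - 1*(-4)))) + 6951 = (-12747 + 1/(2*(3 + 16 + 4))) + 6951 = (-12747 + (½)/23) + 6951 = (-12747 + (½)*(1/23)) + 6951 = (-12747 + 1/46) + 6951 = -586361/46 + 6951 = -266615/46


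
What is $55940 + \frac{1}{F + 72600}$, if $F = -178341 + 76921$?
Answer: $\frac{1612190799}{28820} \approx 55940.0$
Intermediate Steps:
$F = -101420$
$55940 + \frac{1}{F + 72600} = 55940 + \frac{1}{-101420 + 72600} = 55940 + \frac{1}{-28820} = 55940 - \frac{1}{28820} = \frac{1612190799}{28820}$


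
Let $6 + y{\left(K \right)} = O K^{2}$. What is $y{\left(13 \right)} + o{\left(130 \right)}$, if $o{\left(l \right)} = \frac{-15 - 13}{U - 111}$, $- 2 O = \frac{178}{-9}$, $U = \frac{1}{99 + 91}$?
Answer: $\frac{316108723}{189801} \approx 1665.5$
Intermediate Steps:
$U = \frac{1}{190} \approx 0.0052632$
$O = \frac{89}{9}$ ($O = - \frac{178 \frac{1}{-9}}{2} = - \frac{178 \left(- \frac{1}{9}\right)}{2} = \left(- \frac{1}{2}\right) \left(- \frac{178}{9}\right) = \frac{89}{9} \approx 9.8889$)
$o{\left(l \right)} = \frac{5320}{21089}$ ($o{\left(l \right)} = \frac{-15 - 13}{\frac{1}{190} - 111} = - \frac{28}{- \frac{21089}{190}} = \left(-28\right) \left(- \frac{190}{21089}\right) = \frac{5320}{21089}$)
$y{\left(K \right)} = -6 + \frac{89 K^{2}}{9}$
$y{\left(13 \right)} + o{\left(130 \right)} = \left(-6 + \frac{89 \cdot 13^{2}}{9}\right) + \frac{5320}{21089} = \left(-6 + \frac{89}{9} \cdot 169\right) + \frac{5320}{21089} = \left(-6 + \frac{15041}{9}\right) + \frac{5320}{21089} = \frac{14987}{9} + \frac{5320}{21089} = \frac{316108723}{189801}$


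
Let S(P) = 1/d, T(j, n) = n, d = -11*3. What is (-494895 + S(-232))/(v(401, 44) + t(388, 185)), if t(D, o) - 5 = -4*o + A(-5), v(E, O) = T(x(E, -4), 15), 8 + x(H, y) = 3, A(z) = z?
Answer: 16331536/23925 ≈ 682.61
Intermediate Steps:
x(H, y) = -5 (x(H, y) = -8 + 3 = -5)
d = -33
v(E, O) = 15
S(P) = -1/33 (S(P) = 1/(-33) = -1/33)
t(D, o) = -4*o (t(D, o) = 5 + (-4*o - 5) = 5 + (-5 - 4*o) = -4*o)
(-494895 + S(-232))/(v(401, 44) + t(388, 185)) = (-494895 - 1/33)/(15 - 4*185) = -16331536/(33*(15 - 740)) = -16331536/33/(-725) = -16331536/33*(-1/725) = 16331536/23925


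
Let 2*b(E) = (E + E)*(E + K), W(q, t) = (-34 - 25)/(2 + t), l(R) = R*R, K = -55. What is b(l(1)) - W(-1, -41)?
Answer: -2165/39 ≈ -55.513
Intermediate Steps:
l(R) = R²
W(q, t) = -59/(2 + t)
b(E) = E*(-55 + E) (b(E) = ((E + E)*(E - 55))/2 = ((2*E)*(-55 + E))/2 = (2*E*(-55 + E))/2 = E*(-55 + E))
b(l(1)) - W(-1, -41) = 1²*(-55 + 1²) - (-59)/(2 - 41) = 1*(-55 + 1) - (-59)/(-39) = 1*(-54) - (-59)*(-1)/39 = -54 - 1*59/39 = -54 - 59/39 = -2165/39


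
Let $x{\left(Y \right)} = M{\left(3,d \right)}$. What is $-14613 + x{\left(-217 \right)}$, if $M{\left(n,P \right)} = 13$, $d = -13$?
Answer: $-14600$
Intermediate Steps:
$x{\left(Y \right)} = 13$
$-14613 + x{\left(-217 \right)} = -14613 + 13 = -14600$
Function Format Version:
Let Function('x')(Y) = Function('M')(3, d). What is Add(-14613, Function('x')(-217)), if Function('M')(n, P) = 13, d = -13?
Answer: -14600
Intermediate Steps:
Function('x')(Y) = 13
Add(-14613, Function('x')(-217)) = Add(-14613, 13) = -14600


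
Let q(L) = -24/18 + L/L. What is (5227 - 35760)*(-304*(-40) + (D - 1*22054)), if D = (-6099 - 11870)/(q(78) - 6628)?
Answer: 6005483344839/19885 ≈ 3.0201e+8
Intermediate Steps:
q(L) = -1/3 (q(L) = -24*1/18 + 1 = -4/3 + 1 = -1/3)
D = 53907/19885 (D = (-6099 - 11870)/(-1/3 - 6628) = -17969/(-19885/3) = -17969*(-3/19885) = 53907/19885 ≈ 2.7109)
(5227 - 35760)*(-304*(-40) + (D - 1*22054)) = (5227 - 35760)*(-304*(-40) + (53907/19885 - 1*22054)) = -30533*(12160 + (53907/19885 - 22054)) = -30533*(12160 - 438489883/19885) = -30533*(-196688283/19885) = 6005483344839/19885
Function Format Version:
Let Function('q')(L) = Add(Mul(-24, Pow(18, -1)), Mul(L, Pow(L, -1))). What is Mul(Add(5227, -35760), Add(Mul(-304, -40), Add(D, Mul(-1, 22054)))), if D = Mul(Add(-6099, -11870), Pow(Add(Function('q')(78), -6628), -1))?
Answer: Rational(6005483344839, 19885) ≈ 3.0201e+8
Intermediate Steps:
Function('q')(L) = Rational(-1, 3) (Function('q')(L) = Add(Mul(-24, Rational(1, 18)), 1) = Add(Rational(-4, 3), 1) = Rational(-1, 3))
D = Rational(53907, 19885) (D = Mul(Add(-6099, -11870), Pow(Add(Rational(-1, 3), -6628), -1)) = Mul(-17969, Pow(Rational(-19885, 3), -1)) = Mul(-17969, Rational(-3, 19885)) = Rational(53907, 19885) ≈ 2.7109)
Mul(Add(5227, -35760), Add(Mul(-304, -40), Add(D, Mul(-1, 22054)))) = Mul(Add(5227, -35760), Add(Mul(-304, -40), Add(Rational(53907, 19885), Mul(-1, 22054)))) = Mul(-30533, Add(12160, Add(Rational(53907, 19885), -22054))) = Mul(-30533, Add(12160, Rational(-438489883, 19885))) = Mul(-30533, Rational(-196688283, 19885)) = Rational(6005483344839, 19885)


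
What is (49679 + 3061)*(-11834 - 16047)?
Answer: -1470443940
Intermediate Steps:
(49679 + 3061)*(-11834 - 16047) = 52740*(-27881) = -1470443940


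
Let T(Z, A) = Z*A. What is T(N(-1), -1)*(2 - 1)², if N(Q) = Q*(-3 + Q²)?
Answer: -2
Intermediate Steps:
T(Z, A) = A*Z
T(N(-1), -1)*(2 - 1)² = (-(-1)*(-3 + (-1)²))*(2 - 1)² = -(-1)*(-3 + 1)*1² = -(-1)*(-2)*1 = -1*2*1 = -2*1 = -2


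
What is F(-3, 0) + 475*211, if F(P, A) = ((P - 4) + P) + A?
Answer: 100215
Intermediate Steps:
F(P, A) = -4 + A + 2*P (F(P, A) = ((-4 + P) + P) + A = (-4 + 2*P) + A = -4 + A + 2*P)
F(-3, 0) + 475*211 = (-4 + 0 + 2*(-3)) + 475*211 = (-4 + 0 - 6) + 100225 = -10 + 100225 = 100215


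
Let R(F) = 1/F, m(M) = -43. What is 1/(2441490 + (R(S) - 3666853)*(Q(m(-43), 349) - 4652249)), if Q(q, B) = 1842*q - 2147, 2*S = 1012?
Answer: 253/4391428557040187 ≈ 5.7612e-14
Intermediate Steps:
S = 506 (S = (½)*1012 = 506)
Q(q, B) = -2147 + 1842*q
1/(2441490 + (R(S) - 3666853)*(Q(m(-43), 349) - 4652249)) = 1/(2441490 + (1/506 - 3666853)*((-2147 + 1842*(-43)) - 4652249)) = 1/(2441490 + (1/506 - 3666853)*((-2147 - 79206) - 4652249)) = 1/(2441490 - 1855427617*(-81353 - 4652249)/506) = 1/(2441490 - 1855427617/506*(-4733602)) = 1/(2441490 + 4391427939343217/253) = 1/(4391428557040187/253) = 253/4391428557040187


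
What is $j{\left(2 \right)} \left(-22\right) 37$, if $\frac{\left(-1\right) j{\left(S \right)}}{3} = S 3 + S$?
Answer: $19536$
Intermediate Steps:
$j{\left(S \right)} = - 12 S$ ($j{\left(S \right)} = - 3 \left(S 3 + S\right) = - 3 \left(3 S + S\right) = - 3 \cdot 4 S = - 12 S$)
$j{\left(2 \right)} \left(-22\right) 37 = \left(-12\right) 2 \left(-22\right) 37 = \left(-24\right) \left(-22\right) 37 = 528 \cdot 37 = 19536$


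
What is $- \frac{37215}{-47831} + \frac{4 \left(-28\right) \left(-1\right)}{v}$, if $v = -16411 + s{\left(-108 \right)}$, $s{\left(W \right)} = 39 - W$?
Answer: $\frac{74988461}{97240423} \approx 0.77117$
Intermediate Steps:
$v = -16264$ ($v = -16411 + \left(39 - -108\right) = -16411 + \left(39 + 108\right) = -16411 + 147 = -16264$)
$- \frac{37215}{-47831} + \frac{4 \left(-28\right) \left(-1\right)}{v} = - \frac{37215}{-47831} + \frac{4 \left(-28\right) \left(-1\right)}{-16264} = \left(-37215\right) \left(- \frac{1}{47831}\right) + \left(-112\right) \left(-1\right) \left(- \frac{1}{16264}\right) = \frac{37215}{47831} + 112 \left(- \frac{1}{16264}\right) = \frac{37215}{47831} - \frac{14}{2033} = \frac{74988461}{97240423}$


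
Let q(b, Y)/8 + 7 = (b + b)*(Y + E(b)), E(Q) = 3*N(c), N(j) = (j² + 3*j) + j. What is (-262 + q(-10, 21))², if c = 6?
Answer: 1054820484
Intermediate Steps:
N(j) = j² + 4*j
E(Q) = 180 (E(Q) = 3*(6*(4 + 6)) = 3*(6*10) = 3*60 = 180)
q(b, Y) = -56 + 16*b*(180 + Y) (q(b, Y) = -56 + 8*((b + b)*(Y + 180)) = -56 + 8*((2*b)*(180 + Y)) = -56 + 8*(2*b*(180 + Y)) = -56 + 16*b*(180 + Y))
(-262 + q(-10, 21))² = (-262 + (-56 + 2880*(-10) + 16*21*(-10)))² = (-262 + (-56 - 28800 - 3360))² = (-262 - 32216)² = (-32478)² = 1054820484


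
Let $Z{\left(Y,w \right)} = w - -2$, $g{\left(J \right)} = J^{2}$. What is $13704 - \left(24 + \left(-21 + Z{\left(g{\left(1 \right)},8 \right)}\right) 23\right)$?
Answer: $13933$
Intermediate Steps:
$Z{\left(Y,w \right)} = 2 + w$ ($Z{\left(Y,w \right)} = w + 2 = 2 + w$)
$13704 - \left(24 + \left(-21 + Z{\left(g{\left(1 \right)},8 \right)}\right) 23\right) = 13704 - \left(24 + \left(-21 + \left(2 + 8\right)\right) 23\right) = 13704 - \left(24 + \left(-21 + 10\right) 23\right) = 13704 - \left(24 - 253\right) = 13704 - -229 = 13704 + 229 = 13933$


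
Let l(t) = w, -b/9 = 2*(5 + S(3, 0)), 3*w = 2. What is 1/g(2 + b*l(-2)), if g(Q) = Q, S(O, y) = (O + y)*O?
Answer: -1/166 ≈ -0.0060241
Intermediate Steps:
S(O, y) = O*(O + y)
w = ⅔ (w = (⅓)*2 = ⅔ ≈ 0.66667)
b = -252 (b = -18*(5 + 3*(3 + 0)) = -18*(5 + 3*3) = -18*(5 + 9) = -18*14 = -9*28 = -252)
l(t) = ⅔
1/g(2 + b*l(-2)) = 1/(2 - 252*⅔) = 1/(2 - 168) = 1/(-166) = -1/166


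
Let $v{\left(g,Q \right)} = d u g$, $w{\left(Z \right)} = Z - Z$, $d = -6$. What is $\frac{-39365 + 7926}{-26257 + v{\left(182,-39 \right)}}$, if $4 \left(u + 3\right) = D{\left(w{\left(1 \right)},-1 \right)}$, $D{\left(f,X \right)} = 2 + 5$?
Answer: $\frac{31439}{24892} \approx 1.263$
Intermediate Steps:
$w{\left(Z \right)} = 0$
$D{\left(f,X \right)} = 7$
$u = - \frac{5}{4}$ ($u = -3 + \frac{1}{4} \cdot 7 = -3 + \frac{7}{4} = - \frac{5}{4} \approx -1.25$)
$v{\left(g,Q \right)} = \frac{15 g}{2}$ ($v{\left(g,Q \right)} = \left(-6\right) \left(- \frac{5}{4}\right) g = \frac{15 g}{2}$)
$\frac{-39365 + 7926}{-26257 + v{\left(182,-39 \right)}} = \frac{-39365 + 7926}{-26257 + \frac{15}{2} \cdot 182} = - \frac{31439}{-26257 + 1365} = - \frac{31439}{-24892} = \left(-31439\right) \left(- \frac{1}{24892}\right) = \frac{31439}{24892}$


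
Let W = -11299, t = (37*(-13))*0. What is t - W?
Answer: 11299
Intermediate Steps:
t = 0 (t = -481*0 = 0)
t - W = 0 - 1*(-11299) = 0 + 11299 = 11299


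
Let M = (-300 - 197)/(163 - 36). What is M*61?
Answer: -30317/127 ≈ -238.72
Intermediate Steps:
M = -497/127 ≈ -3.9134
M*61 = -497/127*61 = -30317/127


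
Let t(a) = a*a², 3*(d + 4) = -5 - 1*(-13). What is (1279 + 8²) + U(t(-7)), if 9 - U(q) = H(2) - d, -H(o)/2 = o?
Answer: 4064/3 ≈ 1354.7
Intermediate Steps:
d = -4/3 (d = -4 + (-5 - 1*(-13))/3 = -4 + (-5 + 13)/3 = -4 + (⅓)*8 = -4 + 8/3 = -4/3 ≈ -1.3333)
H(o) = -2*o
t(a) = a³
U(q) = 35/3 (U(q) = 9 - (-2*2 - 1*(-4/3)) = 9 - (-4 + 4/3) = 9 - 1*(-8/3) = 9 + 8/3 = 35/3)
(1279 + 8²) + U(t(-7)) = (1279 + 8²) + 35/3 = (1279 + 64) + 35/3 = 1343 + 35/3 = 4064/3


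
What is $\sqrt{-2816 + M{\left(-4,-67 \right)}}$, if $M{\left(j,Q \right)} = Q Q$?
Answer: $\sqrt{1673} \approx 40.902$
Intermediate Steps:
$M{\left(j,Q \right)} = Q^{2}$
$\sqrt{-2816 + M{\left(-4,-67 \right)}} = \sqrt{-2816 + \left(-67\right)^{2}} = \sqrt{-2816 + 4489} = \sqrt{1673}$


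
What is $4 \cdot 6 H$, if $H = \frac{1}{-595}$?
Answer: $- \frac{24}{595} \approx -0.040336$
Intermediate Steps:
$H = - \frac{1}{595} \approx -0.0016807$
$4 \cdot 6 H = 4 \cdot 6 \left(- \frac{1}{595}\right) = 24 \left(- \frac{1}{595}\right) = - \frac{24}{595}$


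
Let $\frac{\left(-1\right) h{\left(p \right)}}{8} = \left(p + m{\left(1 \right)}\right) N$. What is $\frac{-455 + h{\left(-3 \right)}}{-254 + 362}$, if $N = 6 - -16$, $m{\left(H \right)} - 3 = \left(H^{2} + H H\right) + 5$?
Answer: $- \frac{1687}{108} \approx -15.62$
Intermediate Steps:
$m{\left(H \right)} = 8 + 2 H^{2}$ ($m{\left(H \right)} = 3 + \left(\left(H^{2} + H H\right) + 5\right) = 3 + \left(\left(H^{2} + H^{2}\right) + 5\right) = 3 + \left(2 H^{2} + 5\right) = 3 + \left(5 + 2 H^{2}\right) = 8 + 2 H^{2}$)
$N = 22$ ($N = 6 + 16 = 22$)
$h{\left(p \right)} = -1760 - 176 p$ ($h{\left(p \right)} = - 8 \left(p + \left(8 + 2 \cdot 1^{2}\right)\right) 22 = - 8 \left(p + \left(8 + 2 \cdot 1\right)\right) 22 = - 8 \left(p + \left(8 + 2\right)\right) 22 = - 8 \left(p + 10\right) 22 = - 8 \left(10 + p\right) 22 = - 8 \left(220 + 22 p\right) = -1760 - 176 p$)
$\frac{-455 + h{\left(-3 \right)}}{-254 + 362} = \frac{-455 - 1232}{-254 + 362} = \frac{-455 + \left(-1760 + 528\right)}{108} = \left(-455 - 1232\right) \frac{1}{108} = \left(-1687\right) \frac{1}{108} = - \frac{1687}{108}$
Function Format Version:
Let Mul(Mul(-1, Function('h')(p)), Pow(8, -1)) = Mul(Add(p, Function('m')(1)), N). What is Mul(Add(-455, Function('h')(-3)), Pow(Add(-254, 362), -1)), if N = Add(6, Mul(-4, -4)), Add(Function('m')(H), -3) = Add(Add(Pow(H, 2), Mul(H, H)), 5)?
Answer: Rational(-1687, 108) ≈ -15.620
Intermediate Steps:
Function('m')(H) = Add(8, Mul(2, Pow(H, 2))) (Function('m')(H) = Add(3, Add(Add(Pow(H, 2), Mul(H, H)), 5)) = Add(3, Add(Add(Pow(H, 2), Pow(H, 2)), 5)) = Add(3, Add(Mul(2, Pow(H, 2)), 5)) = Add(3, Add(5, Mul(2, Pow(H, 2)))) = Add(8, Mul(2, Pow(H, 2))))
N = 22 (N = Add(6, 16) = 22)
Function('h')(p) = Add(-1760, Mul(-176, p)) (Function('h')(p) = Mul(-8, Mul(Add(p, Add(8, Mul(2, Pow(1, 2)))), 22)) = Mul(-8, Mul(Add(p, Add(8, Mul(2, 1))), 22)) = Mul(-8, Mul(Add(p, Add(8, 2)), 22)) = Mul(-8, Mul(Add(p, 10), 22)) = Mul(-8, Mul(Add(10, p), 22)) = Mul(-8, Add(220, Mul(22, p))) = Add(-1760, Mul(-176, p)))
Mul(Add(-455, Function('h')(-3)), Pow(Add(-254, 362), -1)) = Mul(Add(-455, Add(-1760, Mul(-176, -3))), Pow(Add(-254, 362), -1)) = Mul(Add(-455, Add(-1760, 528)), Pow(108, -1)) = Mul(Add(-455, -1232), Rational(1, 108)) = Mul(-1687, Rational(1, 108)) = Rational(-1687, 108)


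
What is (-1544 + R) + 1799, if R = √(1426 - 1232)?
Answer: 255 + √194 ≈ 268.93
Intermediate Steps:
R = √194 ≈ 13.928
(-1544 + R) + 1799 = (-1544 + √194) + 1799 = 255 + √194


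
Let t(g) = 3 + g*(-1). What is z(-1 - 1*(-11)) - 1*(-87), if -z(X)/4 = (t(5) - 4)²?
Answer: -57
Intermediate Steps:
t(g) = 3 - g
z(X) = -144 (z(X) = -4*((3 - 1*5) - 4)² = -4*((3 - 5) - 4)² = -4*(-2 - 4)² = -4*(-6)² = -4*36 = -144)
z(-1 - 1*(-11)) - 1*(-87) = -144 - 1*(-87) = -144 + 87 = -57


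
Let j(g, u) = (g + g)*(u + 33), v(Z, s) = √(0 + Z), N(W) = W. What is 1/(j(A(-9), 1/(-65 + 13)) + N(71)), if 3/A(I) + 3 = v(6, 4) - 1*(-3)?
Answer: -95992/2008243 + 44590*√6/2008243 ≈ 0.0065882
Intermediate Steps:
v(Z, s) = √Z
A(I) = √6/2 (A(I) = 3/(-3 + (√6 - 1*(-3))) = 3/(-3 + (√6 + 3)) = 3/(-3 + (3 + √6)) = 3/(√6) = 3*(√6/6) = √6/2)
j(g, u) = 2*g*(33 + u) (j(g, u) = (2*g)*(33 + u) = 2*g*(33 + u))
1/(j(A(-9), 1/(-65 + 13)) + N(71)) = 1/(2*(√6/2)*(33 + 1/(-65 + 13)) + 71) = 1/(2*(√6/2)*(33 + 1/(-52)) + 71) = 1/(2*(√6/2)*(33 - 1/52) + 71) = 1/(2*(√6/2)*(1715/52) + 71) = 1/(1715*√6/52 + 71) = 1/(71 + 1715*√6/52)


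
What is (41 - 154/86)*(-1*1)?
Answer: -1686/43 ≈ -39.209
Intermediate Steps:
(41 - 154/86)*(-1*1) = (41 - 154/86)*(-1) = (41 - 1*77/43)*(-1) = (41 - 77/43)*(-1) = (1686/43)*(-1) = -1686/43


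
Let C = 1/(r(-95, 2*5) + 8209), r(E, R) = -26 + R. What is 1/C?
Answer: 8193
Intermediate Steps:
C = 1/8193 (C = 1/((-26 + 2*5) + 8209) = 1/((-26 + 10) + 8209) = 1/(-16 + 8209) = 1/8193 ≈ 0.00012206)
1/C = 1/(1/8193) = 8193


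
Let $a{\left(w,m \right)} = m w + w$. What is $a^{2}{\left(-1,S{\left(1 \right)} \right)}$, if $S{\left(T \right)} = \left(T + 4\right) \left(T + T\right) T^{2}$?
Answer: $121$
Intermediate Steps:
$S{\left(T \right)} = 2 T^{3} \left(4 + T\right)$ ($S{\left(T \right)} = \left(4 + T\right) 2 T T^{2} = 2 T \left(4 + T\right) T^{2} = 2 T^{3} \left(4 + T\right)$)
$a{\left(w,m \right)} = w + m w$
$a^{2}{\left(-1,S{\left(1 \right)} \right)} = \left(- (1 + 2 \cdot 1^{3} \left(4 + 1\right))\right)^{2} = \left(- (1 + 2 \cdot 1 \cdot 5)\right)^{2} = \left(- (1 + 10)\right)^{2} = \left(\left(-1\right) 11\right)^{2} = \left(-11\right)^{2} = 121$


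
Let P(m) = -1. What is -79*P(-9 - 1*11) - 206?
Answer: -127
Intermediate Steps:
-79*P(-9 - 1*11) - 206 = -79*(-1) - 206 = 79 - 206 = -127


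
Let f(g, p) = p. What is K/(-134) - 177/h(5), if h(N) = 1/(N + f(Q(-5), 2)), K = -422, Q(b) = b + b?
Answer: -82802/67 ≈ -1235.9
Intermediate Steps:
Q(b) = 2*b
h(N) = 1/(2 + N) (h(N) = 1/(N + 2) = 1/(2 + N))
K/(-134) - 177/h(5) = -422/(-134) - 177/(1/(2 + 5)) = -422*(-1/134) - 177/(1/7) = 211/67 - 177/⅐ = 211/67 - 177*7 = 211/67 - 1239 = -82802/67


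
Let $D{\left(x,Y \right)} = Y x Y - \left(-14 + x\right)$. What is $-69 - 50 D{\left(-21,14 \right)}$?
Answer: $203981$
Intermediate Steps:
$D{\left(x,Y \right)} = 14 - x + x Y^{2}$ ($D{\left(x,Y \right)} = x Y^{2} - \left(-14 + x\right) = 14 - x + x Y^{2}$)
$-69 - 50 D{\left(-21,14 \right)} = -69 - 50 \left(14 - -21 - 21 \cdot 14^{2}\right) = -69 - 50 \left(14 + 21 - 4116\right) = -69 - -204050 = -69 + 204050 = 203981$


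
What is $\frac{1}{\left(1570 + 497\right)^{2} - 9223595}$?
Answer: $- \frac{1}{4951106} \approx -2.0198 \cdot 10^{-7}$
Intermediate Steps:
$\frac{1}{\left(1570 + 497\right)^{2} - 9223595} = \frac{1}{2067^{2} - 9223595} = \frac{1}{4272489 - 9223595} = \frac{1}{-4951106} = - \frac{1}{4951106}$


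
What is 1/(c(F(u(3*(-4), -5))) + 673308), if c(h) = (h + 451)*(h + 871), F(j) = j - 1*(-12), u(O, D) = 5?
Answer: 1/1088892 ≈ 9.1837e-7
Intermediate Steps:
F(j) = 12 + j (F(j) = j + 12 = 12 + j)
c(h) = (451 + h)*(871 + h)
1/(c(F(u(3*(-4), -5))) + 673308) = 1/((392821 + (12 + 5)² + 1322*(12 + 5)) + 673308) = 1/((392821 + 17² + 1322*17) + 673308) = 1/((392821 + 289 + 22474) + 673308) = 1/(415584 + 673308) = 1/1088892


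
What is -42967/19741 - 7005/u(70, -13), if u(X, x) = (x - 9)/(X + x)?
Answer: 7881339911/434302 ≈ 18147.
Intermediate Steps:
u(X, x) = (-9 + x)/(X + x)
-42967/19741 - 7005/u(70, -13) = -42967/19741 - 7005*(70 - 13)/(-9 - 13) = -42967*1/19741 - 7005/(-22/57) = -42967/19741 - 7005/((1/57)*(-22)) = -42967/19741 - 7005/(-22/57) = -42967/19741 - 7005*(-57/22) = -42967/19741 + 399285/22 = 7881339911/434302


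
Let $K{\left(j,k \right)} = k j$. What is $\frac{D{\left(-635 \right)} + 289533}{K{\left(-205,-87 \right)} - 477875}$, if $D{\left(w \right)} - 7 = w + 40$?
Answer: $- \frac{57789}{92008} \approx -0.62809$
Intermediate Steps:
$D{\left(w \right)} = 47 + w$ ($D{\left(w \right)} = 7 + \left(w + 40\right) = 7 + \left(40 + w\right) = 47 + w$)
$K{\left(j,k \right)} = j k$
$\frac{D{\left(-635 \right)} + 289533}{K{\left(-205,-87 \right)} - 477875} = \frac{\left(47 - 635\right) + 289533}{\left(-205\right) \left(-87\right) - 477875} = \frac{-588 + 289533}{17835 - 477875} = \frac{288945}{-460040} = 288945 \left(- \frac{1}{460040}\right) = - \frac{57789}{92008}$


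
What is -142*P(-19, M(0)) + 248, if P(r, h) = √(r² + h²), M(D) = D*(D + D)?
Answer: -2450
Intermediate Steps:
M(D) = 2*D² (M(D) = D*(2*D) = 2*D²)
P(r, h) = √(h² + r²)
-142*P(-19, M(0)) + 248 = -142*√((2*0²)² + (-19)²) + 248 = -142*√((2*0)² + 361) + 248 = -142*√(0² + 361) + 248 = -142*√(0 + 361) + 248 = -142*√361 + 248 = -142*19 + 248 = -2698 + 248 = -2450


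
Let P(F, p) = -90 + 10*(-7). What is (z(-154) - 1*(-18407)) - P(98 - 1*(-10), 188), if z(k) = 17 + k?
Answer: 18430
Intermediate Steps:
P(F, p) = -160 (P(F, p) = -90 - 70 = -160)
(z(-154) - 1*(-18407)) - P(98 - 1*(-10), 188) = ((17 - 154) - 1*(-18407)) - 1*(-160) = (-137 + 18407) + 160 = 18270 + 160 = 18430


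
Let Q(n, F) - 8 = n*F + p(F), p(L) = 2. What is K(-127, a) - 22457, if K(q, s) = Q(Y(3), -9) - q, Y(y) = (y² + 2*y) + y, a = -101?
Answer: -22482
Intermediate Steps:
Y(y) = y² + 3*y
Q(n, F) = 10 + F*n (Q(n, F) = 8 + (n*F + 2) = 8 + (F*n + 2) = 8 + (2 + F*n) = 10 + F*n)
K(q, s) = -152 - q (K(q, s) = (10 - 27*(3 + 3)) - q = (10 - 27*6) - q = (10 - 9*18) - q = (10 - 162) - q = -152 - q)
K(-127, a) - 22457 = (-152 - 1*(-127)) - 22457 = (-152 + 127) - 22457 = -25 - 22457 = -22482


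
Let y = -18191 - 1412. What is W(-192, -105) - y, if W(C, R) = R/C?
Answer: 1254627/64 ≈ 19604.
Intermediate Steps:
y = -19603
W(-192, -105) - y = -105/(-192) - 1*(-19603) = -105*(-1/192) + 19603 = 35/64 + 19603 = 1254627/64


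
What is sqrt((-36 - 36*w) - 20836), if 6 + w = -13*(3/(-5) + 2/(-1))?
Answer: 2*I*sqrt(136705)/5 ≈ 147.89*I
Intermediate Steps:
w = 139/5 (w = -6 - 13*(3/(-5) + 2/(-1)) = -6 - 13*(3*(-1/5) + 2*(-1)) = -6 - 13*(-3/5 - 2) = -6 - 13*(-13/5) = -6 + 169/5 = 139/5 ≈ 27.800)
sqrt((-36 - 36*w) - 20836) = sqrt((-36 - 36*139/5) - 20836) = sqrt((-36 - 5004/5) - 20836) = sqrt(-5184/5 - 20836) = sqrt(-109364/5) = 2*I*sqrt(136705)/5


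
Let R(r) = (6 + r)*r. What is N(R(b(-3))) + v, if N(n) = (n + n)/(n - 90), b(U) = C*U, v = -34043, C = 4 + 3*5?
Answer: -10654813/313 ≈ -34041.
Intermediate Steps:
C = 19 (C = 4 + 15 = 19)
b(U) = 19*U
R(r) = r*(6 + r)
N(n) = 2*n/(-90 + n) (N(n) = (2*n)/(-90 + n) = 2*n/(-90 + n))
N(R(b(-3))) + v = 2*((19*(-3))*(6 + 19*(-3)))/(-90 + (19*(-3))*(6 + 19*(-3))) - 34043 = 2*(-57*(6 - 57))/(-90 - 57*(6 - 57)) - 34043 = 2*(-57*(-51))/(-90 - 57*(-51)) - 34043 = 2*2907/(-90 + 2907) - 34043 = 2*2907/2817 - 34043 = 2*2907*(1/2817) - 34043 = 646/313 - 34043 = -10654813/313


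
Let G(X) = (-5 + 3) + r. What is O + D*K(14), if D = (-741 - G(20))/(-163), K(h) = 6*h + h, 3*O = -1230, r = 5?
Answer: 6082/163 ≈ 37.313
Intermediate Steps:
G(X) = 3 (G(X) = (-5 + 3) + 5 = -2 + 5 = 3)
O = -410 (O = (⅓)*(-1230) = -410)
K(h) = 7*h
D = 744/163 (D = (-741 - 1*3)/(-163) = (-741 - 3)*(-1/163) = -744*(-1/163) = 744/163 ≈ 4.5644)
O + D*K(14) = -410 + 744*(7*14)/163 = -410 + (744/163)*98 = -410 + 72912/163 = 6082/163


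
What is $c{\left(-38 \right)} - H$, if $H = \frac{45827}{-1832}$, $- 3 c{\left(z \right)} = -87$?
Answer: $\frac{98955}{1832} \approx 54.015$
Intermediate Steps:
$c{\left(z \right)} = 29$ ($c{\left(z \right)} = \left(- \frac{1}{3}\right) \left(-87\right) = 29$)
$H = - \frac{45827}{1832}$ ($H = 45827 \left(- \frac{1}{1832}\right) = - \frac{45827}{1832} \approx -25.015$)
$c{\left(-38 \right)} - H = 29 - - \frac{45827}{1832} = 29 + \frac{45827}{1832} = \frac{98955}{1832}$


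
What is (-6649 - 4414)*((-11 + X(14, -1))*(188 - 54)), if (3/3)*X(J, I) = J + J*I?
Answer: 16306862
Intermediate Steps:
X(J, I) = J + I*J (X(J, I) = J + J*I = J + I*J)
(-6649 - 4414)*((-11 + X(14, -1))*(188 - 54)) = (-6649 - 4414)*((-11 + 14*(1 - 1))*(188 - 54)) = -11063*(-11 + 14*0)*134 = -11063*(-11 + 0)*134 = -(-121693)*134 = -11063*(-1474) = 16306862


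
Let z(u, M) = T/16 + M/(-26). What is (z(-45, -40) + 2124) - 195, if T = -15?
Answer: 401357/208 ≈ 1929.6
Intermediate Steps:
z(u, M) = -15/16 - M/26 (z(u, M) = -15/16 + M/(-26) = -15*1/16 + M*(-1/26) = -15/16 - M/26)
(z(-45, -40) + 2124) - 195 = ((-15/16 - 1/26*(-40)) + 2124) - 195 = ((-15/16 + 20/13) + 2124) - 195 = (125/208 + 2124) - 195 = 441917/208 - 195 = 401357/208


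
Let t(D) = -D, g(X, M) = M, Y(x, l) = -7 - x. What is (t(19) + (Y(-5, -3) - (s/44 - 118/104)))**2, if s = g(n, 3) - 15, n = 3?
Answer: 125596849/327184 ≈ 383.87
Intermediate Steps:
s = -12 (s = 3 - 15 = -12)
(t(19) + (Y(-5, -3) - (s/44 - 118/104)))**2 = (-1*19 + ((-7 - 1*(-5)) - (-12/44 - 118/104)))**2 = (-19 + ((-7 + 5) - (-12*1/44 - 118*1/104)))**2 = (-19 + (-2 - (-3/11 - 59/52)))**2 = (-19 + (-2 - 1*(-805/572)))**2 = (-19 + (-2 + 805/572))**2 = (-19 - 339/572)**2 = (-11207/572)**2 = 125596849/327184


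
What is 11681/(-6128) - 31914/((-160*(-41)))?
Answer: -1063267/157030 ≈ -6.7711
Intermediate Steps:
11681/(-6128) - 31914/((-160*(-41))) = 11681*(-1/6128) - 31914/6560 = -11681/6128 - 31914*1/6560 = -11681/6128 - 15957/3280 = -1063267/157030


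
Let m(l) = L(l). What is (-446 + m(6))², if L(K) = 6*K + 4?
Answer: 164836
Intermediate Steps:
L(K) = 4 + 6*K
m(l) = 4 + 6*l
(-446 + m(6))² = (-446 + (4 + 6*6))² = (-446 + (4 + 36))² = (-446 + 40)² = (-406)² = 164836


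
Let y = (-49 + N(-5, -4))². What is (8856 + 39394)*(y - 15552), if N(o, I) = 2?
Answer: -643799750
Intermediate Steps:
y = 2209 (y = (-49 + 2)² = (-47)² = 2209)
(8856 + 39394)*(y - 15552) = (8856 + 39394)*(2209 - 15552) = 48250*(-13343) = -643799750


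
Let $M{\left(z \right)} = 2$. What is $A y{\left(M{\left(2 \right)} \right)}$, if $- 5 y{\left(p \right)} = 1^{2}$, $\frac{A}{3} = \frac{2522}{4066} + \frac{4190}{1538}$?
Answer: $- \frac{15686532}{7816885} \approx -2.0067$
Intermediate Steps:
$A = \frac{15686532}{1563377}$ ($A = 3 \left(\frac{2522}{4066} + \frac{4190}{1538}\right) = 3 \left(2522 \cdot \frac{1}{4066} + 4190 \cdot \frac{1}{1538}\right) = 3 \left(\frac{1261}{2033} + \frac{2095}{769}\right) = 3 \cdot \frac{5228844}{1563377} = \frac{15686532}{1563377} \approx 10.034$)
$y{\left(p \right)} = - \frac{1}{5}$ ($y{\left(p \right)} = - \frac{1^{2}}{5} = \left(- \frac{1}{5}\right) 1 = - \frac{1}{5}$)
$A y{\left(M{\left(2 \right)} \right)} = \frac{15686532}{1563377} \left(- \frac{1}{5}\right) = - \frac{15686532}{7816885}$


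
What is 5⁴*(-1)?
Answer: -625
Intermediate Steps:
5⁴*(-1) = 625*(-1) = -625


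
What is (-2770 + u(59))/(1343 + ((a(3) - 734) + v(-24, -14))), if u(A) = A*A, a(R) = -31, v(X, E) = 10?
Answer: 237/196 ≈ 1.2092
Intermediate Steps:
u(A) = A²
(-2770 + u(59))/(1343 + ((a(3) - 734) + v(-24, -14))) = (-2770 + 59²)/(1343 + ((-31 - 734) + 10)) = (-2770 + 3481)/(1343 + (-765 + 10)) = 711/(1343 - 755) = 711/588 = 711*(1/588) = 237/196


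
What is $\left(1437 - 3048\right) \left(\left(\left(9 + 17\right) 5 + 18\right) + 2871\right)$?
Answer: $-4863609$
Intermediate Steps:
$\left(1437 - 3048\right) \left(\left(\left(9 + 17\right) 5 + 18\right) + 2871\right) = - 1611 \left(\left(26 \cdot 5 + 18\right) + 2871\right) = - 1611 \left(\left(130 + 18\right) + 2871\right) = - 1611 \left(148 + 2871\right) = \left(-1611\right) 3019 = -4863609$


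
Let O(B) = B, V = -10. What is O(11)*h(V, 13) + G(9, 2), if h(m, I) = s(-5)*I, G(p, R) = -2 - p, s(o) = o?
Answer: -726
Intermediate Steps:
h(m, I) = -5*I
O(11)*h(V, 13) + G(9, 2) = 11*(-5*13) + (-2 - 1*9) = 11*(-65) + (-2 - 9) = -715 - 11 = -726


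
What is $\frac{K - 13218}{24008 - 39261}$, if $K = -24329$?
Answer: $\frac{37547}{15253} \approx 2.4616$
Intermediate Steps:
$\frac{K - 13218}{24008 - 39261} = \frac{-24329 - 13218}{24008 - 39261} = - \frac{37547}{-15253} = \left(-37547\right) \left(- \frac{1}{15253}\right) = \frac{37547}{15253}$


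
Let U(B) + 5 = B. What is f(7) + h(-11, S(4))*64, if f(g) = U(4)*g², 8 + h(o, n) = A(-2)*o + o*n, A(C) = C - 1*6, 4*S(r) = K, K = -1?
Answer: 5247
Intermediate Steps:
U(B) = -5 + B
S(r) = -¼ (S(r) = (¼)*(-1) = -¼)
A(C) = -6 + C (A(C) = C - 6 = -6 + C)
h(o, n) = -8 - 8*o + n*o (h(o, n) = -8 + ((-6 - 2)*o + o*n) = -8 + (-8*o + n*o) = -8 - 8*o + n*o)
f(g) = -g² (f(g) = (-5 + 4)*g² = -g²)
f(7) + h(-11, S(4))*64 = -1*7² + (-8 - 8*(-11) - ¼*(-11))*64 = -1*49 + (-8 + 88 + 11/4)*64 = -49 + (331/4)*64 = -49 + 5296 = 5247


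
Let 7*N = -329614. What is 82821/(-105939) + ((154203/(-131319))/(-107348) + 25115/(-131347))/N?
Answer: -1872068699144241600738347/2394635611865488842562872 ≈ -0.78178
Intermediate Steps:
N = -329614/7 (N = (⅐)*(-329614) = -329614/7 ≈ -47088.)
82821/(-105939) + ((154203/(-131319))/(-107348) + 25115/(-131347))/N = 82821/(-105939) + ((154203/(-131319))/(-107348) + 25115/(-131347))/(-329614/7) = 82821*(-1/105939) + ((154203*(-1/131319))*(-1/107348) + 25115*(-1/131347))*(-7/329614) = -27607/35313 + (-51401/43773*(-1/107348) - 25115/131347)*(-7/329614) = -27607/35313 + (51401/4698944004 - 25115/131347)*(-7/329614) = -27607/35313 - 118007227293313/617192198093388*(-7/329614) = -27607/35313 + 826050591053191/203435189182353992232 = -1872068699144241600738347/2394635611865488842562872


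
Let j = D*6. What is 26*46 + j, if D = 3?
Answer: 1214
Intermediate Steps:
j = 18 (j = 3*6 = 18)
26*46 + j = 26*46 + 18 = 1196 + 18 = 1214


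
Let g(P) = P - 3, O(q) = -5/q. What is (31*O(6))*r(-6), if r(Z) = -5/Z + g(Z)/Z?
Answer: -1085/18 ≈ -60.278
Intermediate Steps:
g(P) = -3 + P
r(Z) = -5/Z + (-3 + Z)/Z
(31*O(6))*r(-6) = (31*(-5/6))*((-8 - 6)/(-6)) = (31*(-5*1/6))*(-1/6*(-14)) = (31*(-5/6))*(7/3) = -155/6*7/3 = -1085/18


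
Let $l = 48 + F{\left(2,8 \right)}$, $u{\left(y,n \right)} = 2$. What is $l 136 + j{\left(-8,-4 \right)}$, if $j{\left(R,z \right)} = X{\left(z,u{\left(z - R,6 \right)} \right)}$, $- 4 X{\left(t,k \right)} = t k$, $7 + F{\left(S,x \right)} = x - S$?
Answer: $6394$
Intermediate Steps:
$F{\left(S,x \right)} = -7 + x - S$ ($F{\left(S,x \right)} = -7 - \left(S - x\right) = -7 + x - S$)
$X{\left(t,k \right)} = - \frac{k t}{4}$ ($X{\left(t,k \right)} = - \frac{t k}{4} = - \frac{k t}{4}$)
$j{\left(R,z \right)} = - \frac{z}{2}$ ($j{\left(R,z \right)} = \left(- \frac{1}{4}\right) 2 z = - \frac{z}{2}$)
$l = 47$ ($l = 48 - 1 = 47$)
$l 136 + j{\left(-8,-4 \right)} = 47 \cdot 136 - -2 = 6392 + 2 = 6394$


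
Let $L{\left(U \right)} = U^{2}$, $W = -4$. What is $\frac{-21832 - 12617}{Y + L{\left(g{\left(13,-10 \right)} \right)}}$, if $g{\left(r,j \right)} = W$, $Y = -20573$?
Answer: $\frac{34449}{20557} \approx 1.6758$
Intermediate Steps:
$g{\left(r,j \right)} = -4$
$\frac{-21832 - 12617}{Y + L{\left(g{\left(13,-10 \right)} \right)}} = \frac{-21832 - 12617}{-20573 + \left(-4\right)^{2}} = - \frac{34449}{-20573 + 16} = - \frac{34449}{-20557} = \left(-34449\right) \left(- \frac{1}{20557}\right) = \frac{34449}{20557}$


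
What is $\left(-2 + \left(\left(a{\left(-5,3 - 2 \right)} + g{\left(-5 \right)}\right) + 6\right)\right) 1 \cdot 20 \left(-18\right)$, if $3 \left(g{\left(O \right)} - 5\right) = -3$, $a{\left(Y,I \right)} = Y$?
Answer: $-1080$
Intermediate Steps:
$g{\left(O \right)} = 4$ ($g{\left(O \right)} = 5 + \frac{1}{3} \left(-3\right) = 5 - 1 = 4$)
$\left(-2 + \left(\left(a{\left(-5,3 - 2 \right)} + g{\left(-5 \right)}\right) + 6\right)\right) 1 \cdot 20 \left(-18\right) = \left(-2 + \left(\left(-5 + 4\right) + 6\right)\right) 1 \cdot 20 \left(-18\right) = \left(-2 + \left(-1 + 6\right)\right) 1 \cdot 20 \left(-18\right) = \left(-2 + 5\right) 1 \cdot 20 \left(-18\right) = 3 \cdot 1 \cdot 20 \left(-18\right) = 3 \cdot 20 \left(-18\right) = 60 \left(-18\right) = -1080$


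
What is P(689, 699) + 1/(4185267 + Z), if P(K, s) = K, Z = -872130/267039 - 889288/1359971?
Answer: 349080082790047252466/506647434933225187 ≈ 689.00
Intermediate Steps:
Z = -474515362154/121055098623 (Z = -872130*1/267039 - 889288*1/1359971 = -290710/89013 - 889288/1359971 = -474515362154/121055098623 ≈ -3.9198)
P(689, 699) + 1/(4185267 + Z) = 689 + 1/(4185267 - 474515362154/121055098623) = 689 + 1/(506647434933225187/121055098623) = 689 + 121055098623/506647434933225187 = 349080082790047252466/506647434933225187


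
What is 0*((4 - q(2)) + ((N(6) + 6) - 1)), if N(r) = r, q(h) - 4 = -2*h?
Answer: 0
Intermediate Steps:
q(h) = 4 - 2*h
0*((4 - q(2)) + ((N(6) + 6) - 1)) = 0*((4 - (4 - 2*2)) + ((6 + 6) - 1)) = 0*((4 - (4 - 4)) + (12 - 1)) = 0*((4 - 1*0) + 11) = 0*((4 + 0) + 11) = 0*(4 + 11) = 0*15 = 0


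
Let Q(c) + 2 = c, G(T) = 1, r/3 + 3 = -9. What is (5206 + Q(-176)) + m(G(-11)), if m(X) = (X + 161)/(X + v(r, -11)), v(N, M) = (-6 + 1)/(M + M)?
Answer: 5160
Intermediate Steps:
r = -36 (r = -9 + 3*(-9) = -9 - 27 = -36)
Q(c) = -2 + c
v(N, M) = -5/(2*M) (v(N, M) = -5*1/(2*M) = -5/(2*M))
m(X) = (161 + X)/(5/22 + X) (m(X) = (X + 161)/(X - 5/2/(-11)) = (161 + X)/(X - 5/2*(-1/11)) = (161 + X)/(X + 5/22) = (161 + X)/(5/22 + X))
(5206 + Q(-176)) + m(G(-11)) = (5206 + (-2 - 176)) + 22*(161 + 1)/(5 + 22*1) = (5206 - 178) + 22*162/(5 + 22) = 5028 + 22*162/27 = 5028 + 22*(1/27)*162 = 5028 + 132 = 5160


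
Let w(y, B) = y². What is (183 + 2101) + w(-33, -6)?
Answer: 3373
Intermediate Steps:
(183 + 2101) + w(-33, -6) = (183 + 2101) + (-33)² = 2284 + 1089 = 3373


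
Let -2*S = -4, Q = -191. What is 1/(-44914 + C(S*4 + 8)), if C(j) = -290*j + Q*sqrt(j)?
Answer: -1/50318 ≈ -1.9874e-5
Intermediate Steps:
S = 2 (S = -1/2*(-4) = 2)
C(j) = -290*j - 191*sqrt(j)
1/(-44914 + C(S*4 + 8)) = 1/(-44914 + (-290*(2*4 + 8) - 191*sqrt(2*4 + 8))) = 1/(-44914 + (-290*(8 + 8) - 191*sqrt(8 + 8))) = 1/(-44914 + (-290*16 - 191*sqrt(16))) = 1/(-44914 + (-4640 - 191*4)) = 1/(-44914 + (-4640 - 764)) = 1/(-44914 - 5404) = 1/(-50318) = -1/50318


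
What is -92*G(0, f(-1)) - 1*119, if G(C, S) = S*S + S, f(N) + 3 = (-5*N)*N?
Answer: -5271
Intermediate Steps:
f(N) = -3 - 5*N**2 (f(N) = -3 + (-5*N)*N = -3 - 5*N**2)
G(C, S) = S + S**2 (G(C, S) = S**2 + S = S + S**2)
-92*G(0, f(-1)) - 1*119 = -92*(-3 - 5*(-1)**2)*(1 + (-3 - 5*(-1)**2)) - 1*119 = -92*(-3 - 5*1)*(1 + (-3 - 5*1)) - 119 = -92*(-3 - 5)*(1 + (-3 - 5)) - 119 = -(-736)*(1 - 8) - 119 = -(-736)*(-7) - 119 = -92*56 - 119 = -5152 - 119 = -5271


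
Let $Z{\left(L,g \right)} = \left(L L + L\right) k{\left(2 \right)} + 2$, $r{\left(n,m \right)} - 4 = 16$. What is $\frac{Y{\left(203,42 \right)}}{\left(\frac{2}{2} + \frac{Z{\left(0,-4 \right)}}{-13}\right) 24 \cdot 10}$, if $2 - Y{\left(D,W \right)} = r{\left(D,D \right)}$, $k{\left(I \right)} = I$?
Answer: $- \frac{39}{440} \approx -0.088636$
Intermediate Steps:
$r{\left(n,m \right)} = 20$ ($r{\left(n,m \right)} = 4 + 16 = 20$)
$Y{\left(D,W \right)} = -18$ ($Y{\left(D,W \right)} = 2 - 20 = -18$)
$Z{\left(L,g \right)} = 2 + 2 L + 2 L^{2}$ ($Z{\left(L,g \right)} = \left(L L + L\right) 2 + 2 = \left(L^{2} + L\right) 2 + 2 = \left(L + L^{2}\right) 2 + 2 = \left(2 L + 2 L^{2}\right) + 2 = 2 + 2 L + 2 L^{2}$)
$\frac{Y{\left(203,42 \right)}}{\left(\frac{2}{2} + \frac{Z{\left(0,-4 \right)}}{-13}\right) 24 \cdot 10} = - \frac{18}{\left(\frac{2}{2} + \frac{2 + 2 \cdot 0 + 2 \cdot 0^{2}}{-13}\right) 24 \cdot 10} = - \frac{18}{\left(2 \cdot \frac{1}{2} + \left(2 + 0 + 2 \cdot 0\right) \left(- \frac{1}{13}\right)\right) 24 \cdot 10} = - \frac{18}{\left(1 + \left(2 + 0 + 0\right) \left(- \frac{1}{13}\right)\right) 24 \cdot 10} = - \frac{18}{\left(1 + 2 \left(- \frac{1}{13}\right)\right) 24 \cdot 10} = - \frac{18}{\left(1 - \frac{2}{13}\right) 24 \cdot 10} = - \frac{18}{\frac{11}{13} \cdot 24 \cdot 10} = - \frac{18}{\frac{264}{13} \cdot 10} = - \frac{18}{\frac{2640}{13}} = \left(-18\right) \frac{13}{2640} = - \frac{39}{440}$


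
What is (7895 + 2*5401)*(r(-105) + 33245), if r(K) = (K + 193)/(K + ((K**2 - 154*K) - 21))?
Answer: 2403656920303/3867 ≈ 6.2158e+8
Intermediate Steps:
r(K) = (193 + K)/(-21 + K**2 - 153*K) (r(K) = (193 + K)/(K + (-21 + K**2 - 154*K)) = (193 + K)/(-21 + K**2 - 153*K))
(7895 + 2*5401)*(r(-105) + 33245) = (7895 + 2*5401)*((193 - 105)/(-21 + (-105)**2 - 153*(-105)) + 33245) = (7895 + 10802)*(88/(-21 + 11025 + 16065) + 33245) = 18697*(88/27069 + 33245) = 18697*(899908993/27069) = 2403656920303/3867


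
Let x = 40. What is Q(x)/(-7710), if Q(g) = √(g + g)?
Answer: -2*√5/3855 ≈ -0.0011601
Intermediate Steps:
Q(g) = √2*√g (Q(g) = √(2*g) = √2*√g)
Q(x)/(-7710) = (√2*√40)/(-7710) = (√2*(2*√10))*(-1/7710) = (4*√5)*(-1/7710) = -2*√5/3855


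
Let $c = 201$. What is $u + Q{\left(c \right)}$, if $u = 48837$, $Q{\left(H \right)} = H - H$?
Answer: $48837$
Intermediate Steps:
$Q{\left(H \right)} = 0$
$u + Q{\left(c \right)} = 48837 + 0 = 48837$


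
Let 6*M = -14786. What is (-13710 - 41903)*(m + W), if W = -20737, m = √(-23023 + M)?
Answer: 1153246781 - 55613*I*√229386/3 ≈ 1.1532e+9 - 8.8785e+6*I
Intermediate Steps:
M = -7393/3 (M = (⅙)*(-14786) = -7393/3 ≈ -2464.3)
m = I*√229386/3 (m = √(-23023 - 7393/3) = √(-76462/3) = I*√229386/3 ≈ 159.65*I)
(-13710 - 41903)*(m + W) = (-13710 - 41903)*(I*√229386/3 - 20737) = -55613*(-20737 + I*√229386/3) = 1153246781 - 55613*I*√229386/3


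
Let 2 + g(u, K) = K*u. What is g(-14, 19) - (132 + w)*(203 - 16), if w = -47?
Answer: -16163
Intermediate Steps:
g(u, K) = -2 + K*u
g(-14, 19) - (132 + w)*(203 - 16) = (-2 + 19*(-14)) - (132 - 47)*(203 - 16) = (-2 - 266) - 85*187 = -268 - 1*15895 = -268 - 15895 = -16163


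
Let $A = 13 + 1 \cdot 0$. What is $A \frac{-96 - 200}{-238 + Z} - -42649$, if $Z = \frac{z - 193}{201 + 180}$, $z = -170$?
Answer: $\frac{1294757899}{30347} \approx 42665.0$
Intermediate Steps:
$Z = - \frac{121}{127}$ ($Z = \frac{-170 - 193}{201 + 180} = - \frac{363}{381} = \left(-363\right) \frac{1}{381} = - \frac{121}{127} \approx -0.95276$)
$A = 13$ ($A = 13 + 0 = 13$)
$A \frac{-96 - 200}{-238 + Z} - -42649 = 13 \frac{-96 - 200}{-238 - \frac{121}{127}} - -42649 = 13 \left(- \frac{296}{- \frac{30347}{127}}\right) + 42649 = 13 \left(\left(-296\right) \left(- \frac{127}{30347}\right)\right) + 42649 = 13 \cdot \frac{37592}{30347} + 42649 = \frac{488696}{30347} + 42649 = \frac{1294757899}{30347}$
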